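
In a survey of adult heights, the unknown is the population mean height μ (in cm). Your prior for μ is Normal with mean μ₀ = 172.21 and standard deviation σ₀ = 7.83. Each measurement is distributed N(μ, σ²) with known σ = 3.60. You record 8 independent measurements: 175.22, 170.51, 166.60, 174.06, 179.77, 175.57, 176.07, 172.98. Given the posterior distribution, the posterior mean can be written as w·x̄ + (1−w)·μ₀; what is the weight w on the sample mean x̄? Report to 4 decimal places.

0.9743

For Normal data with known variance σ², a Normal(μ₀, σ₀²) prior on μ is conjugate. Posterior precision = 1/σ₀² + n/σ²; posterior mean is the precision-weighted average of μ₀ and x̄.
σ₀² = 7.83² = 61.3089, σ² = 3.60² = 12.96. Prior precision 1/σ₀² = 1/61.3089; data precision n/σ² = 8/12.96.
w = (n/σ²)/(1/σ₀² + n/σ²) = n·σ₀²/(σ² + n·σ₀²) = 8·61.3089/(12.96 + 8·61.3089) = 490.4712/503.4312 = 0.9743.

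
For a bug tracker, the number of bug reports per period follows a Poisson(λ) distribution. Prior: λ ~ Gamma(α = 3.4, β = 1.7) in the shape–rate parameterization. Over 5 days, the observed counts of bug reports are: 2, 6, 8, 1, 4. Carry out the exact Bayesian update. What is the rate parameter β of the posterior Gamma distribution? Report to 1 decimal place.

With a Gamma(shape α, rate β) prior, the Poisson likelihood is conjugate: the posterior is Gamma(α + ΣXᵢ, β + n).
Sum of counts S = 21 over n = 5 days.
Posterior: Gamma(α+S, β+n) = Gamma(3.4+21, 1.7+5) = Gamma(24.4, 6.7).
Posterior β = 6.7.

6.7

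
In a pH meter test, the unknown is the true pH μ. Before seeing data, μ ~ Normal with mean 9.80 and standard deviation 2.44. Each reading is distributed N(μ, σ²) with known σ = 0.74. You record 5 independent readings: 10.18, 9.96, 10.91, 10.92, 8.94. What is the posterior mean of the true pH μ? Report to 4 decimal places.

For Normal data with known variance σ², a Normal(μ₀, σ₀²) prior on μ is conjugate. Posterior precision = 1/σ₀² + n/σ²; posterior mean is the precision-weighted average of μ₀ and x̄.
Σxᵢ = 10.18 + 9.96 + 10.91 + 10.92 + 8.94 = 50.91, so n·x̄ = 50.91.
σ₀² = 2.44² = 5.9536, σ² = 0.74² = 0.5476; σ² + n·σ₀² = 0.5476 + 5·5.9536 = 30.3156.
Posterior mean = (μ₀/σ₀² + n·x̄/σ²)/(1/σ₀² + n/σ²) = (σ²·μ₀ + σ₀²·n·x̄)/(σ² + n·σ₀²) = (0.5476·9.80 + 5.9536·50.91)/30.3156 = 308.464256/30.3156 = 10.1751.

10.1751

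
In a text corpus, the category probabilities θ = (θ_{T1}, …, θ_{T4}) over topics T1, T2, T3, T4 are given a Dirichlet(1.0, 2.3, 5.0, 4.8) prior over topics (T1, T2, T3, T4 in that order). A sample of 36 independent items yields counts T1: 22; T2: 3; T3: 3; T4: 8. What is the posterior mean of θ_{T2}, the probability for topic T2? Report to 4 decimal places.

The Dirichlet prior is conjugate to the Multinomial likelihood: each posterior αⱼ = prior αⱼ + observed count nⱼ.
Posterior concentration: (23.0, 5.3, 8.0, 12.8), total = 49.1.
E[θ_{T2}|data] = α_{T2}/Σα = 5.3/49.1 = 0.1079.

0.1079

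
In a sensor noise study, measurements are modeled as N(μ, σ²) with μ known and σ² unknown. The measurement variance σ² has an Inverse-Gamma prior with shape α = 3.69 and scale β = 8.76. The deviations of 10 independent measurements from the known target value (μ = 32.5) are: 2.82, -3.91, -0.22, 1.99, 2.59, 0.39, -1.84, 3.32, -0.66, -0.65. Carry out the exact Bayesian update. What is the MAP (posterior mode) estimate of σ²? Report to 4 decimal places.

3.4518

With known mean μ and an Inverse-Gamma(α, β) prior on σ², the Normal likelihood is conjugate: posterior is Inv-Gamma(α + n/2, β + Σ(xᵢ−μ)²/2).
Σ(xᵢ−μ)² = (2.82)² + (-3.91)² + (-0.22)² + (1.99)² + (2.59)² + (0.39)² + (-1.84)² + (3.32)² + (-0.66)² + (-0.65)² = 49.3753.
Posterior: Inv-Gamma(3.69 + 10/2, 8.76 + 49.3753/2) = Inv-Gamma(8.69, 33.44765).
Mode = β/(α+1) = 33.44765/9.69 = 3.4518.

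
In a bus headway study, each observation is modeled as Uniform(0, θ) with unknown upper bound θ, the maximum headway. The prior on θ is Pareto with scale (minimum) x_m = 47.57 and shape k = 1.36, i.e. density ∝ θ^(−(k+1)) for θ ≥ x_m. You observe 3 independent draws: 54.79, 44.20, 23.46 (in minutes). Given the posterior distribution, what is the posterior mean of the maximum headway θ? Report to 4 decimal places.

71.0965

A Pareto(scale x_m, shape k) prior on the upper bound θ of Uniform(0, θ) is conjugate: posterior is Pareto(max(x_m, max xᵢ), k + n).
Sample maximum = 54.79; prior scale x_m = 47.57 → posterior scale = max = 54.79.
Posterior shape = 1.36 + 3 = 4.36.
E[θ|data] = k·x_m/(k−1) = 4.36·54.79/3.36 = 71.0965.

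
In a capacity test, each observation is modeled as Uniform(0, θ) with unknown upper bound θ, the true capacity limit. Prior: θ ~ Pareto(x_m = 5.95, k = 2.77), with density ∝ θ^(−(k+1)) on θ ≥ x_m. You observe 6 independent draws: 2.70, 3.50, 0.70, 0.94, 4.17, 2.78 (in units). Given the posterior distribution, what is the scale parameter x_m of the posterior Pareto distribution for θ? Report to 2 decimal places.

5.95

A Pareto(scale x_m, shape k) prior on the upper bound θ of Uniform(0, θ) is conjugate: posterior is Pareto(max(x_m, max xᵢ), k + n).
Sample maximum = 4.17; prior scale x_m = 5.95 → posterior scale = max = 5.95.
Posterior shape = 2.77 + 6 = 8.77.
Posterior scale x_m = 5.95.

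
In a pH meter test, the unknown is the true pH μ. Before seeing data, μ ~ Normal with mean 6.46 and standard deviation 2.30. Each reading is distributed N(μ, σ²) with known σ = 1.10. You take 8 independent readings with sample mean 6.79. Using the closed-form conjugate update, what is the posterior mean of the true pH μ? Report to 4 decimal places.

For Normal data with known variance σ², a Normal(μ₀, σ₀²) prior on μ is conjugate. Posterior precision = 1/σ₀² + n/σ²; posterior mean is the precision-weighted average of μ₀ and x̄.
n·x̄ = 8·6.79 = 54.32.
σ₀² = 2.30² = 5.29, σ² = 1.10² = 1.21; σ² + n·σ₀² = 1.21 + 8·5.29 = 43.53.
Posterior mean = (μ₀/σ₀² + n·x̄/σ²)/(1/σ₀² + n/σ²) = (σ²·μ₀ + σ₀²·n·x̄)/(σ² + n·σ₀²) = (1.21·6.46 + 5.29·54.32)/43.53 = 295.1694/43.53 = 6.7808.

6.7808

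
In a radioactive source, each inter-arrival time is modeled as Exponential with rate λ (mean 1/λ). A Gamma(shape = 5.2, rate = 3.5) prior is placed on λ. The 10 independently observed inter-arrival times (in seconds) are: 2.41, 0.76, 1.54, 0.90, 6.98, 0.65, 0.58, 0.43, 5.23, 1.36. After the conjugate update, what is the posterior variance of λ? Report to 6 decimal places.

0.025657

With a Gamma(shape α, rate β) prior on the exponential rate λ, the posterior after n observations with total T = Σxᵢ is Gamma(α+n, β+T).
Sum of observations T = 20.84 seconds; n = 10.
Posterior: Gamma(5.2+10, 3.5+20.84) = Gamma(15.2, 24.34).
Var = α/β² = 0.025657.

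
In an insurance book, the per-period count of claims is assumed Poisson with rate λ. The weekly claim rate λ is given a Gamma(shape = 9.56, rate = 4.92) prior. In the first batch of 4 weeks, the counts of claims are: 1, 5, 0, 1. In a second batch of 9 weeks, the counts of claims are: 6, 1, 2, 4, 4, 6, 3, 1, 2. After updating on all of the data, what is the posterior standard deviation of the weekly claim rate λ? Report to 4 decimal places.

0.3767

With a Gamma(shape α, rate β) prior, the Poisson likelihood is conjugate: the posterior is Gamma(α + ΣXᵢ, β + n).
Batch 1: sum of counts S = 7 over n = 4 weeks.
After batch 1: Gamma(α+S, β+n) = Gamma(9.56+7, 4.92+4) = Gamma(16.56, 8.92).
Batch 2: sum of counts S = 29 over n = 9 weeks.
After batch 2: Gamma(α+S, β+n) = Gamma(16.56+29, 8.92+9) = Gamma(45.56, 17.92).
SD = √α/β = √45.56/17.92 = 0.3767.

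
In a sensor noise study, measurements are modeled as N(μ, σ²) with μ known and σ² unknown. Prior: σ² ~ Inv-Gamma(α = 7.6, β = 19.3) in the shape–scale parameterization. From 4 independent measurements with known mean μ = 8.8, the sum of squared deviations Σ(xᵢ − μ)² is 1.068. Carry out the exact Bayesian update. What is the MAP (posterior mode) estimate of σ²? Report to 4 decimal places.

1.8711

With known mean μ and an Inverse-Gamma(α, β) prior on σ², the Normal likelihood is conjugate: posterior is Inv-Gamma(α + n/2, β + Σ(xᵢ−μ)²/2).
Posterior: Inv-Gamma(7.6 + 4/2, 19.3 + 1.068/2) = Inv-Gamma(9.60, 19.8340).
Mode = β/(α+1) = 19.8340/10.60 = 1.8711.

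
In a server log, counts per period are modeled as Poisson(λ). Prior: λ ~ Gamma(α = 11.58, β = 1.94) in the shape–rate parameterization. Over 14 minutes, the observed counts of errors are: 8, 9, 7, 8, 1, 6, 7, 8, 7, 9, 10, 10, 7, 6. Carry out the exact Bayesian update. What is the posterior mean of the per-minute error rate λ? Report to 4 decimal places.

With a Gamma(shape α, rate β) prior, the Poisson likelihood is conjugate: the posterior is Gamma(α + ΣXᵢ, β + n).
Sum of counts S = 103 over n = 14 minutes.
Posterior: Gamma(α+S, β+n) = Gamma(11.58+103, 1.94+14) = Gamma(114.58, 15.94).
Posterior mean = α/β = 114.58/15.94 = 7.1882.

7.1882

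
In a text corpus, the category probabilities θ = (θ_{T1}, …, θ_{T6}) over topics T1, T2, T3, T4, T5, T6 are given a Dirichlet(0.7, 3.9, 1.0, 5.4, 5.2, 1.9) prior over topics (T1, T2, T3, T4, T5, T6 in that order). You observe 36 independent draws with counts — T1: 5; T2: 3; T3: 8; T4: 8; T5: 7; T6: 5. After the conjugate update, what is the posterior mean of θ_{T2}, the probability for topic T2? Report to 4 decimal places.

The Dirichlet prior is conjugate to the Multinomial likelihood: each posterior αⱼ = prior αⱼ + observed count nⱼ.
Posterior concentration: (5.7, 6.9, 9.0, 13.4, 12.2, 6.9), total = 54.1.
E[θ_{T2}|data] = α_{T2}/Σα = 6.9/54.1 = 0.1275.

0.1275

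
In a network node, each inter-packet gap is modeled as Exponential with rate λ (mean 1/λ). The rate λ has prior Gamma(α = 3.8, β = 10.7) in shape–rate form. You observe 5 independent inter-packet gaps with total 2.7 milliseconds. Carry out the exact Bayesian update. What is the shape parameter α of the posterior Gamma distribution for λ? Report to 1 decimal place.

8.8

With a Gamma(shape α, rate β) prior on the exponential rate λ, the posterior after n observations with total T = Σxᵢ is Gamma(α+n, β+T).
Posterior: Gamma(3.8+5, 10.7+2.7) = Gamma(8.8, 13.4).
Posterior α = 8.8.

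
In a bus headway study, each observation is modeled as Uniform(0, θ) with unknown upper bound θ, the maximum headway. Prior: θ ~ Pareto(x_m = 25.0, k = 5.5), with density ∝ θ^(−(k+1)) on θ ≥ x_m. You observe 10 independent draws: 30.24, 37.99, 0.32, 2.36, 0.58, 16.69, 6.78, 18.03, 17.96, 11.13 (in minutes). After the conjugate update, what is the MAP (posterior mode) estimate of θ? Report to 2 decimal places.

37.99

A Pareto(scale x_m, shape k) prior on the upper bound θ of Uniform(0, θ) is conjugate: posterior is Pareto(max(x_m, max xᵢ), k + n).
Sample maximum = 37.99; prior scale x_m = 25.0 → posterior scale = max = 37.99.
Posterior shape = 5.5 + 10 = 15.5.
The Pareto density is decreasing on [x_m, ∞), so the mode is x_m = 37.99.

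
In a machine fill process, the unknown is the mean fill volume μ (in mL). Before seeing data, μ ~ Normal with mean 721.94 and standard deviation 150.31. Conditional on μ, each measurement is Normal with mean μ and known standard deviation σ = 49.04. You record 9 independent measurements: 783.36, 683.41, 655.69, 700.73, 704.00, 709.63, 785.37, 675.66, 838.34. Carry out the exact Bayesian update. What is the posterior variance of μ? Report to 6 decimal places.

For Normal data with known variance σ², a Normal(μ₀, σ₀²) prior on μ is conjugate. Posterior precision = 1/σ₀² + n/σ²; posterior mean is the precision-weighted average of μ₀ and x̄.
σ₀² = 150.31² = 22593.0961, σ² = 49.04² = 2404.9216; σ² + n·σ₀² = 2404.9216 + 9·22593.0961 = 205742.7865.
Posterior precision = 1/σ₀² + n/σ² = 1/22593.0961 + 9/2404.9216 = (σ² + n·σ₀²)/(σ₀²σ²) = 205742.7865/(22593.0961·2404.9216); posterior variance σₙ² = σ₀²σ²/(σ² + n·σ₀²) = 22593.0961·2404.9216/205742.7865 = 264.090060.

264.090060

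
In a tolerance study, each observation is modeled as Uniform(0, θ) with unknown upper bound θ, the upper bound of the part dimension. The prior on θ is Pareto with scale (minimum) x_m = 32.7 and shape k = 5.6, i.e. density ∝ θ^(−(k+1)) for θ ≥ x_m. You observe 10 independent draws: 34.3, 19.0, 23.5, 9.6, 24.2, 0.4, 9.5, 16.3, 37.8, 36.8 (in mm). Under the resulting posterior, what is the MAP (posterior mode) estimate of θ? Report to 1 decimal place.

A Pareto(scale x_m, shape k) prior on the upper bound θ of Uniform(0, θ) is conjugate: posterior is Pareto(max(x_m, max xᵢ), k + n).
Sample maximum = 37.8; prior scale x_m = 32.7 → posterior scale = max = 37.8.
Posterior shape = 5.6 + 10 = 15.6.
The Pareto density is decreasing on [x_m, ∞), so the mode is x_m = 37.8.

37.8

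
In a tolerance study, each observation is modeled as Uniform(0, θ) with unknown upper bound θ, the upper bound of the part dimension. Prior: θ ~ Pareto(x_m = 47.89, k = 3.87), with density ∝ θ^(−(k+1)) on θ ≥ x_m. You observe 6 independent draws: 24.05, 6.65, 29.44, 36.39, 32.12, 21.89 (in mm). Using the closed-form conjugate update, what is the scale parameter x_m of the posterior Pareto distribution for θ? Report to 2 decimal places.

A Pareto(scale x_m, shape k) prior on the upper bound θ of Uniform(0, θ) is conjugate: posterior is Pareto(max(x_m, max xᵢ), k + n).
Sample maximum = 36.39; prior scale x_m = 47.89 → posterior scale = max = 47.89.
Posterior shape = 3.87 + 6 = 9.87.
Posterior scale x_m = 47.89.

47.89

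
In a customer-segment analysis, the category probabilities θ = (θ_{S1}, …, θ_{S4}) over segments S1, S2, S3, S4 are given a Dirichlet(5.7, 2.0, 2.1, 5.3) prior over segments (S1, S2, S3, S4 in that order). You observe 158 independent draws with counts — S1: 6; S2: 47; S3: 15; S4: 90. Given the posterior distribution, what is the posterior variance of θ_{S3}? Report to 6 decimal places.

The Dirichlet prior is conjugate to the Multinomial likelihood: each posterior αⱼ = prior αⱼ + observed count nⱼ.
Posterior concentration: (11.7, 49.0, 17.1, 95.3), total = 173.1.
Var[θ_j] = α_j(Σα−α_j)/((Σα)²(Σα+1)) = 17.1·156.0/(173.1²·174.1) = 0.000511.

0.000511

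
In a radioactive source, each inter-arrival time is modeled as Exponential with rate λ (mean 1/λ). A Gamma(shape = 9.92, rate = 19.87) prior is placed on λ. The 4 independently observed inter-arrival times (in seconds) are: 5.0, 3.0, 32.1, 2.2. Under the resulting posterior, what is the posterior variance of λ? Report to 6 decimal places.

With a Gamma(shape α, rate β) prior on the exponential rate λ, the posterior after n observations with total T = Σxᵢ is Gamma(α+n, β+T).
Sum of observations T = 42.3 seconds; n = 4.
Posterior: Gamma(9.92+4, 19.87+42.3) = Gamma(13.92, 62.17).
Var = α/β² = 0.003601.

0.003601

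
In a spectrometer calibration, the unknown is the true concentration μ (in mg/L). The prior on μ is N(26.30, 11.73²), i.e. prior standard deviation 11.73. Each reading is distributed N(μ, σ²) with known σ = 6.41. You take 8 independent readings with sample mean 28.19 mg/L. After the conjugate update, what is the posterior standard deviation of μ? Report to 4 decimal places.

For Normal data with known variance σ², a Normal(μ₀, σ₀²) prior on μ is conjugate. Posterior precision = 1/σ₀² + n/σ²; posterior mean is the precision-weighted average of μ₀ and x̄.
σ₀² = 11.73² = 137.5929, σ² = 6.41² = 41.0881; σ² + n·σ₀² = 41.0881 + 8·137.5929 = 1141.8313.
Posterior precision = 1/σ₀² + n/σ² = 1/137.5929 + 8/41.0881 = (σ² + n·σ₀²)/(σ₀²σ²) = 1141.8313/(137.5929·41.0881); posterior variance σₙ² = σ₀²σ²/(σ² + n·σ₀²) = 137.5929·41.0881/1141.8313 = 4.951196.
Posterior SD = √σₙ² = √(137.5929·41.0881/1141.8313) = 2.2251.

2.2251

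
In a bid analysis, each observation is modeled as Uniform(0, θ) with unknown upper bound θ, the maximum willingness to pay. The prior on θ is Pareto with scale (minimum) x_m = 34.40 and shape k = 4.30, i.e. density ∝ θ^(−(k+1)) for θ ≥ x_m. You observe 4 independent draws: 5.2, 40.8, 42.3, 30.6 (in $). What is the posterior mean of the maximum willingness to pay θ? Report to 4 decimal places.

48.0945

A Pareto(scale x_m, shape k) prior on the upper bound θ of Uniform(0, θ) is conjugate: posterior is Pareto(max(x_m, max xᵢ), k + n).
Sample maximum = 42.3; prior scale x_m = 34.40 → posterior scale = max = 42.30.
Posterior shape = 4.30 + 4 = 8.30.
E[θ|data] = k·x_m/(k−1) = 8.30·42.30/7.30 = 48.0945.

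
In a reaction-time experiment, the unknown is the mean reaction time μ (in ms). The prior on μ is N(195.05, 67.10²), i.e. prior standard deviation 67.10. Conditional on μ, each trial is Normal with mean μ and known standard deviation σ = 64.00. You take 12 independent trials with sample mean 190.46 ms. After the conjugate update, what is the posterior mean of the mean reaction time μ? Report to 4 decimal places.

190.7835

For Normal data with known variance σ², a Normal(μ₀, σ₀²) prior on μ is conjugate. Posterior precision = 1/σ₀² + n/σ²; posterior mean is the precision-weighted average of μ₀ and x̄.
n·x̄ = 12·190.46 = 2285.52.
σ₀² = 67.10² = 4502.41, σ² = 64.00² = 4096; σ² + n·σ₀² = 4096 + 12·4502.41 = 58124.92.
Posterior mean = (μ₀/σ₀² + n·x̄/σ²)/(1/σ₀² + n/σ²) = (σ²·μ₀ + σ₀²·n·x̄)/(σ² + n·σ₀²) = (4096·195.05 + 4502.41·2285.52)/58124.92 = 11089272.9032/58124.92 = 190.7835.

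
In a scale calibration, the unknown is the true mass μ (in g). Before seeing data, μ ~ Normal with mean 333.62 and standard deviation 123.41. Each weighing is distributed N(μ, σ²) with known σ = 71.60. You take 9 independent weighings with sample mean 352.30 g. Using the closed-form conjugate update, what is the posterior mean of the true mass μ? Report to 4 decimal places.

For Normal data with known variance σ², a Normal(μ₀, σ₀²) prior on μ is conjugate. Posterior precision = 1/σ₀² + n/σ²; posterior mean is the precision-weighted average of μ₀ and x̄.
n·x̄ = 9·352.30 = 3170.7.
σ₀² = 123.41² = 15230.0281, σ² = 71.60² = 5126.56; σ² + n·σ₀² = 5126.56 + 9·15230.0281 = 142196.8129.
Posterior mean = (μ₀/σ₀² + n·x̄/σ²)/(1/σ₀² + n/σ²) = (σ²·μ₀ + σ₀²·n·x̄)/(σ² + n·σ₀²) = (5126.56·333.62 + 15230.0281·3170.7)/142196.8129 = 50000173.04387/142196.8129 = 351.6265.

351.6265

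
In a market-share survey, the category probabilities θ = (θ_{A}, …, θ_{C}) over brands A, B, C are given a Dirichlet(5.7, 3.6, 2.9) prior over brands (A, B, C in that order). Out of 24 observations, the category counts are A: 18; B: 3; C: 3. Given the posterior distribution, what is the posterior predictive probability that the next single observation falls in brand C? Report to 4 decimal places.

The Dirichlet prior is conjugate to the Multinomial likelihood: each posterior αⱼ = prior αⱼ + observed count nⱼ.
Posterior concentration: (23.7, 6.6, 5.9), total = 36.2.
P(next = C | data) = α_{C}/Σα = 0.1630.

0.1630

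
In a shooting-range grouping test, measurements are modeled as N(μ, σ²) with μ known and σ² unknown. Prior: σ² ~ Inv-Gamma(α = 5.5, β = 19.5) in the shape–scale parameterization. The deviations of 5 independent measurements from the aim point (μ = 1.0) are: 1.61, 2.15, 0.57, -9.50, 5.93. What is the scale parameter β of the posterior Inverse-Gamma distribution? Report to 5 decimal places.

With known mean μ and an Inverse-Gamma(α, β) prior on σ², the Normal likelihood is conjugate: posterior is Inv-Gamma(α + n/2, β + Σ(xᵢ−μ)²/2).
Σ(xᵢ−μ)² = (1.61)² + (2.15)² + (0.57)² + (-9.50)² + (5.93)² = 132.9544.
Posterior: Inv-Gamma(5.5 + 5/2, 19.5 + 132.9544/2) = Inv-Gamma(8.00, 85.97720).
Posterior β = 85.97720.

85.97720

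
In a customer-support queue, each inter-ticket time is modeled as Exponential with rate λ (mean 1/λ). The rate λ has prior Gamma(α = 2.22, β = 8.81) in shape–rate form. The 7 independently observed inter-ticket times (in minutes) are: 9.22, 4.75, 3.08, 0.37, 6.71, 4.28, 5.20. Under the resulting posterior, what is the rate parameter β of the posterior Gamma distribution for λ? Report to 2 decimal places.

42.42

With a Gamma(shape α, rate β) prior on the exponential rate λ, the posterior after n observations with total T = Σxᵢ is Gamma(α+n, β+T).
Sum of observations T = 33.61 minutes; n = 7.
Posterior: Gamma(2.22+7, 8.81+33.61) = Gamma(9.22, 42.42).
Posterior β = 42.42.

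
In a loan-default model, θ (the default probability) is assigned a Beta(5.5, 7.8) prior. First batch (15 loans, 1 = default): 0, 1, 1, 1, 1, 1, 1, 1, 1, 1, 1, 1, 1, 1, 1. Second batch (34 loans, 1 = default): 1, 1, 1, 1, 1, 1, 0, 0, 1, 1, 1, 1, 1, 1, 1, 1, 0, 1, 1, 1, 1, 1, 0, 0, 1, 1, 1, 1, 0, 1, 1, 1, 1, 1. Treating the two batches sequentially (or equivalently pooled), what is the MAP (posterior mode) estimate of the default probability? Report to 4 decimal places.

0.7711

The Beta prior is conjugate to a Binomial/Bernoulli likelihood; the update adds successes to α and failures to β.
After batch 1: Beta(5.5+14, 7.8+1) = Beta(19.5, 8.8).
After batch 2: Beta(19.5+28, 8.8+6) = Beta(47.5, 14.8).
Mode of Beta(a,b) for a,b>1 is (a−1)/(a+b−2) = 46.5/60.3 = 0.7711.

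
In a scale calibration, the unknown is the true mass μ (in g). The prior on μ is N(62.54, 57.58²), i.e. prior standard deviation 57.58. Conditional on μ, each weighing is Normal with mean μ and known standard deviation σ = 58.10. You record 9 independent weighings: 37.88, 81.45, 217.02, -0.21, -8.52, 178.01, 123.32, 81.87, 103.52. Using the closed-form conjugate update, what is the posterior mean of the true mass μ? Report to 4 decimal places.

For Normal data with known variance σ², a Normal(μ₀, σ₀²) prior on μ is conjugate. Posterior precision = 1/σ₀² + n/σ²; posterior mean is the precision-weighted average of μ₀ and x̄.
Σxᵢ = 37.88 + 81.45 + 217.02 + (-0.21) + (-8.52) + 178.01 + 123.32 + 81.87 + 103.52 = 814.34, so n·x̄ = 814.34.
σ₀² = 57.58² = 3315.4564, σ² = 58.10² = 3375.61; σ² + n·σ₀² = 3375.61 + 9·3315.4564 = 33214.7176.
Posterior mean = (μ₀/σ₀² + n·x̄/σ²)/(1/σ₀² + n/σ²) = (σ²·μ₀ + σ₀²·n·x̄)/(σ² + n·σ₀²) = (3375.61·62.54 + 3315.4564·814.34)/33214.7176 = 2911019.414176/33214.7176 = 87.6425.

87.6425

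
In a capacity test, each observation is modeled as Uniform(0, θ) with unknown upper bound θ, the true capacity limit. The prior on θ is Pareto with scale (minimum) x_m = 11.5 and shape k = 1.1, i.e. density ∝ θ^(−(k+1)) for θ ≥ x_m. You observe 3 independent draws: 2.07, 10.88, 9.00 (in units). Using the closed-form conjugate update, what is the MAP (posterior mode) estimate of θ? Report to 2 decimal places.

A Pareto(scale x_m, shape k) prior on the upper bound θ of Uniform(0, θ) is conjugate: posterior is Pareto(max(x_m, max xᵢ), k + n).
Sample maximum = 10.88; prior scale x_m = 11.5 → posterior scale = max = 11.50.
Posterior shape = 1.1 + 3 = 4.1.
The Pareto density is decreasing on [x_m, ∞), so the mode is x_m = 11.50.

11.50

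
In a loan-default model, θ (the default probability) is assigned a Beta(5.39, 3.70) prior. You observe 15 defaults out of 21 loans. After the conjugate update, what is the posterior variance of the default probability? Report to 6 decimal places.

The Beta prior is conjugate to a Binomial/Bernoulli likelihood; the update adds successes to α and failures to β.
Posterior: Beta(α+k, β+n−k) = Beta(5.39+15, 3.70+6) = Beta(20.39, 9.70).
Var = αβ/((α+β)²(α+β+1)) = 20.39·9.70/(30.09²·31.09) = 0.007026.

0.007026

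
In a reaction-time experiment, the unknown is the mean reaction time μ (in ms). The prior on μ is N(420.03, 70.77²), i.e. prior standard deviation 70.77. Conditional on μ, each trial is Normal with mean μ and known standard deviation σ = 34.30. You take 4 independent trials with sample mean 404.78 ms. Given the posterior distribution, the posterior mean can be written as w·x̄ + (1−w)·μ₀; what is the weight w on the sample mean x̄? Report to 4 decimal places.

For Normal data with known variance σ², a Normal(μ₀, σ₀²) prior on μ is conjugate. Posterior precision = 1/σ₀² + n/σ²; posterior mean is the precision-weighted average of μ₀ and x̄.
σ₀² = 70.77² = 5008.3929, σ² = 34.30² = 1176.49. Prior precision 1/σ₀² = 1/5008.3929; data precision n/σ² = 4/1176.49.
w = (n/σ²)/(1/σ₀² + n/σ²) = n·σ₀²/(σ² + n·σ₀²) = 4·5008.3929/(1176.49 + 4·5008.3929) = 20033.5716/21210.0616 = 0.9445.

0.9445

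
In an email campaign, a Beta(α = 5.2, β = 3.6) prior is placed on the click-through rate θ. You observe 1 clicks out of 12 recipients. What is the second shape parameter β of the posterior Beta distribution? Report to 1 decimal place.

14.6

The Beta prior is conjugate to a Binomial/Bernoulli likelihood; the update adds successes to α and failures to β.
Posterior: Beta(α+k, β+n−k) = Beta(5.2+1, 3.6+11) = Beta(6.2, 14.6).
Posterior β = 14.6.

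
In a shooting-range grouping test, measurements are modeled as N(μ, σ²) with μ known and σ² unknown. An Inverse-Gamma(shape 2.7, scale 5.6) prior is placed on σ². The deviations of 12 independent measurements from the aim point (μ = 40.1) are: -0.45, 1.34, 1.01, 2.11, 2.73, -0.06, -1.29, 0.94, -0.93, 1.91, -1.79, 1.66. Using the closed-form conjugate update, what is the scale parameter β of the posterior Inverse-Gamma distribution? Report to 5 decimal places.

19.57360

With known mean μ and an Inverse-Gamma(α, β) prior on σ², the Normal likelihood is conjugate: posterior is Inv-Gamma(α + n/2, β + Σ(xᵢ−μ)²/2).
Σ(xᵢ−μ)² = (-0.45)² + (1.34)² + (1.01)² + (2.11)² + (2.73)² + (-0.06)² + (-1.29)² + (0.94)² + (-0.93)² + (1.91)² + (-1.79)² + (1.66)² = 27.9472.
Posterior: Inv-Gamma(2.7 + 12/2, 5.6 + 27.9472/2) = Inv-Gamma(8.70, 19.57360).
Posterior β = 19.57360.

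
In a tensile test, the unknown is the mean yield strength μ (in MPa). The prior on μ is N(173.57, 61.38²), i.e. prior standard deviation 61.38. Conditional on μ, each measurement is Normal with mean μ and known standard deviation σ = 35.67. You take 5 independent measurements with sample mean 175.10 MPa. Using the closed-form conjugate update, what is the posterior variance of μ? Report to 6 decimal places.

238.369510

For Normal data with known variance σ², a Normal(μ₀, σ₀²) prior on μ is conjugate. Posterior precision = 1/σ₀² + n/σ²; posterior mean is the precision-weighted average of μ₀ and x̄.
σ₀² = 61.38² = 3767.5044, σ² = 35.67² = 1272.3489; σ² + n·σ₀² = 1272.3489 + 5·3767.5044 = 20109.8709.
Posterior precision = 1/σ₀² + n/σ² = 1/3767.5044 + 5/1272.3489 = (σ² + n·σ₀²)/(σ₀²σ²) = 20109.8709/(3767.5044·1272.3489); posterior variance σₙ² = σ₀²σ²/(σ² + n·σ₀²) = 3767.5044·1272.3489/20109.8709 = 238.369510.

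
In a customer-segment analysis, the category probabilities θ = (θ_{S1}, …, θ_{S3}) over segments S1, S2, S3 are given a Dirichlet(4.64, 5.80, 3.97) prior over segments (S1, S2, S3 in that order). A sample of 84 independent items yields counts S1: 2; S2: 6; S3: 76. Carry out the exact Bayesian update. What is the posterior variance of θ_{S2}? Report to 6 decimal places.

0.001062

The Dirichlet prior is conjugate to the Multinomial likelihood: each posterior αⱼ = prior αⱼ + observed count nⱼ.
Posterior concentration: (6.64, 11.80, 79.97), total = 98.41.
Var[θ_j] = α_j(Σα−α_j)/((Σα)²(Σα+1)) = 11.80·86.61/(98.41²·99.41) = 0.001062.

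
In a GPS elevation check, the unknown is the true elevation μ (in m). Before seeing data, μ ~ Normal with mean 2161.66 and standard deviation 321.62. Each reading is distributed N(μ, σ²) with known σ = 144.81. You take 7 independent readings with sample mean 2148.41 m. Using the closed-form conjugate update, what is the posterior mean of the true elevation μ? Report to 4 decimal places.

2148.7829

For Normal data with known variance σ², a Normal(μ₀, σ₀²) prior on μ is conjugate. Posterior precision = 1/σ₀² + n/σ²; posterior mean is the precision-weighted average of μ₀ and x̄.
n·x̄ = 7·2148.41 = 15038.87.
σ₀² = 321.62² = 103439.4244, σ² = 144.81² = 20969.9361; σ² + n·σ₀² = 20969.9361 + 7·103439.4244 = 745045.9069.
Posterior mean = (μ₀/σ₀² + n·x̄/σ²)/(1/σ₀² + n/σ²) = (σ²·μ₀ + σ₀²·n·x̄)/(σ² + n·σ₀²) = (20969.9361·2161.66 + 103439.4244·15038.87)/745045.9069 = 1600941928.496354/745045.9069 = 2148.7829.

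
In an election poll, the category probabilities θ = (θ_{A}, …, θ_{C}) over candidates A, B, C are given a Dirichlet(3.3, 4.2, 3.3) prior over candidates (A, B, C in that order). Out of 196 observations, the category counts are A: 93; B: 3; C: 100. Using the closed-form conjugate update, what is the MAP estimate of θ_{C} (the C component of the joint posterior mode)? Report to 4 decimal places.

The Dirichlet prior is conjugate to the Multinomial likelihood: each posterior αⱼ = prior αⱼ + observed count nⱼ.
Posterior concentration: (96.3, 7.2, 103.3), total = 206.8.
Joint mode component: (α_{C}−1)/(Σα−K) = 102.3/203.8 = 0.5020.

0.5020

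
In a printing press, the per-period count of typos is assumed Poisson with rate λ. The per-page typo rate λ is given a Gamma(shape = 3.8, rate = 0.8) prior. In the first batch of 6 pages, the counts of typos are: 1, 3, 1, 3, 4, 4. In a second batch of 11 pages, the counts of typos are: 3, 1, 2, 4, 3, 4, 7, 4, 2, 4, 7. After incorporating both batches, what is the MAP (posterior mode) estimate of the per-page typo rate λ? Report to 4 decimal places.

3.3596

With a Gamma(shape α, rate β) prior, the Poisson likelihood is conjugate: the posterior is Gamma(α + ΣXᵢ, β + n).
Batch 1: sum of counts S = 16 over n = 6 pages.
After batch 1: Gamma(α+S, β+n) = Gamma(3.8+16, 0.8+6) = Gamma(19.8, 6.8).
Batch 2: sum of counts S = 41 over n = 11 pages.
After batch 2: Gamma(α+S, β+n) = Gamma(19.8+41, 6.8+11) = Gamma(60.8, 17.8).
Mode of Gamma(α,β) for α≥1 is (α−1)/β = 59.8/17.8 = 3.3596.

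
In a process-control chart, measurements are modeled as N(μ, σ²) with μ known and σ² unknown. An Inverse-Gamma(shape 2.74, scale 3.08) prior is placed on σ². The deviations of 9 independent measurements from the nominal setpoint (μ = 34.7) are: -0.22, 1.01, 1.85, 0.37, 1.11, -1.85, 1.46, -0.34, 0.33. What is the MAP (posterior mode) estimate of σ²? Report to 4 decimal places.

With known mean μ and an Inverse-Gamma(α, β) prior on σ², the Normal likelihood is conjugate: posterior is Inv-Gamma(α + n/2, β + Σ(xᵢ−μ)²/2).
Σ(xᵢ−μ)² = (-0.22)² + (1.01)² + (1.85)² + (0.37)² + (1.11)² + (-1.85)² + (1.46)² + (-0.34)² + (0.33)² = 11.6386.
Posterior: Inv-Gamma(2.74 + 9/2, 3.08 + 11.6386/2) = Inv-Gamma(7.24, 8.89930).
Mode = β/(α+1) = 8.89930/8.24 = 1.0800.

1.0800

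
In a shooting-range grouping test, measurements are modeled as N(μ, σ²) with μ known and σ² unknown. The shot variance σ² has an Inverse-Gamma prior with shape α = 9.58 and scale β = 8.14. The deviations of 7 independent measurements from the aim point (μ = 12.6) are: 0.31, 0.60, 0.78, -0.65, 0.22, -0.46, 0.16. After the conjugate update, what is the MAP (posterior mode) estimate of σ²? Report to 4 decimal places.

With known mean μ and an Inverse-Gamma(α, β) prior on σ², the Normal likelihood is conjugate: posterior is Inv-Gamma(α + n/2, β + Σ(xᵢ−μ)²/2).
Σ(xᵢ−μ)² = (0.31)² + (0.60)² + (0.78)² + (-0.65)² + (0.22)² + (-0.46)² + (0.16)² = 1.7726.
Posterior: Inv-Gamma(9.58 + 7/2, 8.14 + 1.7726/2) = Inv-Gamma(13.08, 9.02630).
Mode = β/(α+1) = 9.02630/14.08 = 0.6411.

0.6411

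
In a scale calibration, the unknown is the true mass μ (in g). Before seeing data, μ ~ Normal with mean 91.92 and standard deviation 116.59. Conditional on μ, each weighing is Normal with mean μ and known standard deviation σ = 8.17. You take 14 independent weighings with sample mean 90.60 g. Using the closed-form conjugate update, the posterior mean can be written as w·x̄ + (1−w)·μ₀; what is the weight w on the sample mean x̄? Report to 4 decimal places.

For Normal data with known variance σ², a Normal(μ₀, σ₀²) prior on μ is conjugate. Posterior precision = 1/σ₀² + n/σ²; posterior mean is the precision-weighted average of μ₀ and x̄.
σ₀² = 116.59² = 13593.2281, σ² = 8.17² = 66.7489. Prior precision 1/σ₀² = 1/13593.2281; data precision n/σ² = 14/66.7489.
w = (n/σ²)/(1/σ₀² + n/σ²) = n·σ₀²/(σ² + n·σ₀²) = 14·13593.2281/(66.7489 + 14·13593.2281) = 190305.1934/190371.9423 = 0.9996.

0.9996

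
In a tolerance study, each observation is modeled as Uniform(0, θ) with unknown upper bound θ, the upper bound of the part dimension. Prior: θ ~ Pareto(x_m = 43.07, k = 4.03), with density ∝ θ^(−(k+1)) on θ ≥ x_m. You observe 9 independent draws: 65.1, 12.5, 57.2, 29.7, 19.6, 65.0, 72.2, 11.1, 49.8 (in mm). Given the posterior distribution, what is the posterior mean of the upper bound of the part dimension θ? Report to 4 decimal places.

78.2017

A Pareto(scale x_m, shape k) prior on the upper bound θ of Uniform(0, θ) is conjugate: posterior is Pareto(max(x_m, max xᵢ), k + n).
Sample maximum = 72.2; prior scale x_m = 43.07 → posterior scale = max = 72.20.
Posterior shape = 4.03 + 9 = 13.03.
E[θ|data] = k·x_m/(k−1) = 13.03·72.20/12.03 = 78.2017.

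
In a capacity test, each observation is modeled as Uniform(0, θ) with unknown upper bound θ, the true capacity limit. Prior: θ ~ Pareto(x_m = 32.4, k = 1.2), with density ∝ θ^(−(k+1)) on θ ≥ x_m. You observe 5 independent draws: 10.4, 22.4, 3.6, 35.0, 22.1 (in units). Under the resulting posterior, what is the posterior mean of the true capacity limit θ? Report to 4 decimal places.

41.7308

A Pareto(scale x_m, shape k) prior on the upper bound θ of Uniform(0, θ) is conjugate: posterior is Pareto(max(x_m, max xᵢ), k + n).
Sample maximum = 35.0; prior scale x_m = 32.4 → posterior scale = max = 35.0.
Posterior shape = 1.2 + 5 = 6.2.
E[θ|data] = k·x_m/(k−1) = 6.2·35.0/5.2 = 41.7308.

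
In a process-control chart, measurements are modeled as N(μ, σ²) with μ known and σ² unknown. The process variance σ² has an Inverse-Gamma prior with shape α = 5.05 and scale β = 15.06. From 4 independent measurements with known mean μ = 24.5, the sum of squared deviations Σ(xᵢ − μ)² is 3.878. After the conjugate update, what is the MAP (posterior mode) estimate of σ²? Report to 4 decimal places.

With known mean μ and an Inverse-Gamma(α, β) prior on σ², the Normal likelihood is conjugate: posterior is Inv-Gamma(α + n/2, β + Σ(xᵢ−μ)²/2).
Posterior: Inv-Gamma(5.05 + 4/2, 15.06 + 3.878/2) = Inv-Gamma(7.05, 16.9990).
Mode = β/(α+1) = 16.9990/8.05 = 2.1117.

2.1117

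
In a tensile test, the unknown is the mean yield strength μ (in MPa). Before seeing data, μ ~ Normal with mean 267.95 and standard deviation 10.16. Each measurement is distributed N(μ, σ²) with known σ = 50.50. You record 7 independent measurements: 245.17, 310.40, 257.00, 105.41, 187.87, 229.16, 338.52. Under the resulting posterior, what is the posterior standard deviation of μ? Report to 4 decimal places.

For Normal data with known variance σ², a Normal(μ₀, σ₀²) prior on μ is conjugate. Posterior precision = 1/σ₀² + n/σ²; posterior mean is the precision-weighted average of μ₀ and x̄.
σ₀² = 10.16² = 103.2256, σ² = 50.50² = 2550.25; σ² + n·σ₀² = 2550.25 + 7·103.2256 = 3272.8292.
Posterior precision = 1/σ₀² + n/σ² = 1/103.2256 + 7/2550.25 = (σ² + n·σ₀²)/(σ₀²σ²) = 3272.8292/(103.2256·2550.25); posterior variance σₙ² = σ₀²σ²/(σ² + n·σ₀²) = 103.2256·2550.25/3272.8292 = 80.435327.
Posterior SD = √σₙ² = √(103.2256·2550.25/3272.8292) = 8.9686.

8.9686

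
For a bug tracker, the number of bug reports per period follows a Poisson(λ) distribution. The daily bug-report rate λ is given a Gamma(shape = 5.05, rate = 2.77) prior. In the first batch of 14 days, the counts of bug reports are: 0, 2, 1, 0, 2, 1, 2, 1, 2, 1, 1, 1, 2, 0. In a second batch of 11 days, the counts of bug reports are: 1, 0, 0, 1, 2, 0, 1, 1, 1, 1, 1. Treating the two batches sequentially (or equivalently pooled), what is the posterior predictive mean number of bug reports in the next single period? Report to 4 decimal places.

With a Gamma(shape α, rate β) prior, the Poisson likelihood is conjugate: the posterior is Gamma(α + ΣXᵢ, β + n).
Batch 1: sum of counts S = 16 over n = 14 days.
After batch 1: Gamma(α+S, β+n) = Gamma(5.05+16, 2.77+14) = Gamma(21.05, 16.77).
Batch 2: sum of counts S = 9 over n = 11 days.
After batch 2: Gamma(α+S, β+n) = Gamma(21.05+9, 16.77+11) = Gamma(30.05, 27.77).
The predictive distribution for one future period is NegBinom with mean α/β = 1.0821.

1.0821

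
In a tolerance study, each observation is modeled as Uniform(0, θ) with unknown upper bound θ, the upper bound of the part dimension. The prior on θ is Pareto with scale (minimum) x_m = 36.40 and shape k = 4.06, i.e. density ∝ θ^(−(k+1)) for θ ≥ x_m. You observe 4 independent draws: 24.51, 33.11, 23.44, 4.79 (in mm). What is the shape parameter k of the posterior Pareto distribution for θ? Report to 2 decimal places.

A Pareto(scale x_m, shape k) prior on the upper bound θ of Uniform(0, θ) is conjugate: posterior is Pareto(max(x_m, max xᵢ), k + n).
Sample maximum = 33.11; prior scale x_m = 36.40 → posterior scale = max = 36.40.
Posterior shape = 4.06 + 4 = 8.06.
Posterior shape k = 8.06.

8.06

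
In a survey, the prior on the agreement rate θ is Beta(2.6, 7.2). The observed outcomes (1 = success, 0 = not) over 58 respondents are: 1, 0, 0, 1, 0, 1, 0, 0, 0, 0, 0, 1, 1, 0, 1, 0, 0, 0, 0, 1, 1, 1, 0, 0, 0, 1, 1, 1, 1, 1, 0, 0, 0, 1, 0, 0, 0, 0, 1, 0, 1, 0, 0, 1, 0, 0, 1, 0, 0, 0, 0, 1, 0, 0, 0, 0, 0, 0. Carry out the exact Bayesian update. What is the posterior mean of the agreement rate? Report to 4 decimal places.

The Beta prior is conjugate to a Binomial/Bernoulli likelihood; the update adds successes to α and failures to β.
Posterior: Beta(α+k, β+n−k) = Beta(2.6+20, 7.2+38) = Beta(22.6, 45.2).
Posterior mean = α/(α+β) = 22.6/67.8 = 0.3333.

0.3333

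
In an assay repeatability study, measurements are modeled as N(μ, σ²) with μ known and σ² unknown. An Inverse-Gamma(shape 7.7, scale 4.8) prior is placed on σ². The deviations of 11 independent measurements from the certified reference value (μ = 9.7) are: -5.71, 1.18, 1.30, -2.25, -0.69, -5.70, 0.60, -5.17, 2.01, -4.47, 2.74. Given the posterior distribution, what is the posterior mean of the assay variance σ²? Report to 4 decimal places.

With known mean μ and an Inverse-Gamma(α, β) prior on σ², the Normal likelihood is conjugate: posterior is Inv-Gamma(α + n/2, β + Σ(xᵢ−μ)²/2).
Σ(xᵢ−μ)² = (-5.71)² + (1.18)² + (1.30)² + (-2.25)² + (-0.69)² + (-5.70)² + (0.60)² + (-5.17)² + (2.01)² + (-4.47)² + (2.74)² = 132.3326.
Posterior: Inv-Gamma(7.7 + 11/2, 4.8 + 132.3326/2) = Inv-Gamma(13.20, 70.96630).
E[σ²|data] = β/(α−1) = 70.96630/12.20 = 5.8169.

5.8169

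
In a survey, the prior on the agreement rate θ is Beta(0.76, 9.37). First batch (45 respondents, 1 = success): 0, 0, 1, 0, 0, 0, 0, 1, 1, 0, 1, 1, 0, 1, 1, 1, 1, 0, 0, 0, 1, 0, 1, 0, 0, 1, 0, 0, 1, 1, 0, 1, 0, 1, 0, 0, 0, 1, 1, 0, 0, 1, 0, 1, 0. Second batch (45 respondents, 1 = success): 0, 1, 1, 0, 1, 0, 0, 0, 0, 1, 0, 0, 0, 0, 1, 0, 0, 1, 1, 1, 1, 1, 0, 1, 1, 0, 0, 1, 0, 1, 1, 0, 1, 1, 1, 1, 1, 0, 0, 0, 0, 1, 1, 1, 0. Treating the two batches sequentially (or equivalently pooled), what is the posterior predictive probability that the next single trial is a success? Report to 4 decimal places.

0.4370

The Beta prior is conjugate to a Binomial/Bernoulli likelihood; the update adds successes to α and failures to β.
After batch 1: Beta(0.76+20, 9.37+25) = Beta(20.76, 34.37).
After batch 2: Beta(20.76+23, 34.37+22) = Beta(43.76, 56.37).
For a single future Bernoulli trial, P(success | data) = α/(α+β) = 0.4370.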